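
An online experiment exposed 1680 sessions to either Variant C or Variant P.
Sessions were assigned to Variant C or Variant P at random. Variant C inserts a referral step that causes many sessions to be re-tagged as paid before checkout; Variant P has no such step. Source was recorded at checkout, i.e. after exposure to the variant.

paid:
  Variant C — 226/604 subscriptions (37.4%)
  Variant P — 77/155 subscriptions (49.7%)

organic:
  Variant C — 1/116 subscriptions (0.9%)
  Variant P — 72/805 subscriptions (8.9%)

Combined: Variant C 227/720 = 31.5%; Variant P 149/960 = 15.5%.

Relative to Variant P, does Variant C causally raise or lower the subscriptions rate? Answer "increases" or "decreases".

increases

Variant P is higher inside every traffic source stratum but Variant C is higher in aggregate. Whether to stratify depends on how traffic source relates to the variant.
The distribution of traffic source is itself part of what the variant does — it is an intermediate outcome. Holding it fixed would remove that part of the effect; the total effect is the pooled difference.
Pooled: Variant C 31.5% vs Variant P 15.5%; Variant C is higher overall.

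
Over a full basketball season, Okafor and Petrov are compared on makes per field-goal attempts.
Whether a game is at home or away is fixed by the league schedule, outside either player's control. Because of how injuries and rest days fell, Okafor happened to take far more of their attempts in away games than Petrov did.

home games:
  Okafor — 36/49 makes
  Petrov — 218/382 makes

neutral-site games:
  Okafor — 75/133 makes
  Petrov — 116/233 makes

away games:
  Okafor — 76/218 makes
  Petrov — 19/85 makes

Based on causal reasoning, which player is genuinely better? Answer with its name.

Okafor

Okafor is higher inside every game venue stratum but Petrov is higher in aggregate. Whether to stratify depends on how game venue relates to the player.
Game venue differs across players for reasons unrelated to any effect of the player itself, and it separately predicts the outcome — a classic confounder. We must compare within game venue levels.
Within each level — home games: 73.5% vs 57.1%; neutral-site games: 56.4% vs 49.8%; away games: 34.9% vs 22.4% — Okafor is higher every time.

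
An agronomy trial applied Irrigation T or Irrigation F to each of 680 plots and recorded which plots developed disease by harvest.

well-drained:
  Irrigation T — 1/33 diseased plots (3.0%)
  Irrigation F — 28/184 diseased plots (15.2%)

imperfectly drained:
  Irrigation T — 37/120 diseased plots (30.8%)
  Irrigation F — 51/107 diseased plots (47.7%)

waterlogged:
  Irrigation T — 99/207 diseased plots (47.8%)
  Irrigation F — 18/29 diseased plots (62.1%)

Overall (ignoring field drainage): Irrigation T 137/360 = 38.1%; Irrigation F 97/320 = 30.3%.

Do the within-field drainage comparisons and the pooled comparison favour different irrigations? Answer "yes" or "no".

yes

Within each field drainage level (well-drained 3.0% vs 15.2%; imperfectly drained 30.8% vs 47.7%; waterlogged 47.8% vs 62.1%), Irrigation T has the lower rate every time. Pooled: 38.1% vs 30.3% — Irrigation F has the lower rate overall. The two comparisons disagree.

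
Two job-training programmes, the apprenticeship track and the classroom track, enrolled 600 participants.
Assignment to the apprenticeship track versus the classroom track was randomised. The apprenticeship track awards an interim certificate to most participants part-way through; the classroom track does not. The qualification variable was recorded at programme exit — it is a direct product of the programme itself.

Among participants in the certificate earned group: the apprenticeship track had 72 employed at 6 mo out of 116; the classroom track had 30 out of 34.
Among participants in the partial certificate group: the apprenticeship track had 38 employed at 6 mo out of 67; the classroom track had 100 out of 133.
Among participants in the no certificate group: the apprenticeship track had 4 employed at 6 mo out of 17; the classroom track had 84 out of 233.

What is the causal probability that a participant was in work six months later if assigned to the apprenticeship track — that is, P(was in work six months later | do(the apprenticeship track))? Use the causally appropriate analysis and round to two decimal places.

Qualification attained during the programme lies on the pathway programme → qualification attained during the programme → outcome, so adjusting for it blocks the indirect effect. For the total causal effect of programme, use the unadjusted pooled rates.
So P(outcome | do(the apprenticeship track)) is just the pooled rate for the apprenticeship track: 114/200 = 0.570.

0.57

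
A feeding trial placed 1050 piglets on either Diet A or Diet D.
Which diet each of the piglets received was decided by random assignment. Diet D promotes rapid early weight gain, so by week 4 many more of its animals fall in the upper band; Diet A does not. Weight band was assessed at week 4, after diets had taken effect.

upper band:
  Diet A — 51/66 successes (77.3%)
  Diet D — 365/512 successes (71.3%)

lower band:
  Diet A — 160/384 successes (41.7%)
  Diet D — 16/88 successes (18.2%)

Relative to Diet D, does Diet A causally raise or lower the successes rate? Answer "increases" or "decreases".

Week-4 weight band is downstream of the diet. One should not condition on a consequence of treatment, so the overall rates are the right comparison.
Pooled: Diet A 46.9% vs Diet D 63.5%; Diet D is higher overall.

decreases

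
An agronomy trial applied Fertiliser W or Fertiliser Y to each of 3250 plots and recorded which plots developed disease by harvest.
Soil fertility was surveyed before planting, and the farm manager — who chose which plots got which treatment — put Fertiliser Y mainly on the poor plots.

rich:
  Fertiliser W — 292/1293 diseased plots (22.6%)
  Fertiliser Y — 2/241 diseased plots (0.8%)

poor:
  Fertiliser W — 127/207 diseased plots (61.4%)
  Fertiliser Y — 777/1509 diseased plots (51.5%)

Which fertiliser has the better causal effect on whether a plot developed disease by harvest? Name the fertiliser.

Soil fertility differs across fertilisers for reasons unrelated to any effect of the fertiliser itself, and it separately predicts the outcome — a classic confounder. We must compare within soil fertility levels.
Within each level — rich: 22.6% vs 0.8%; poor: 61.4% vs 51.5% — Fertiliser Y is lower every time.

Fertiliser Y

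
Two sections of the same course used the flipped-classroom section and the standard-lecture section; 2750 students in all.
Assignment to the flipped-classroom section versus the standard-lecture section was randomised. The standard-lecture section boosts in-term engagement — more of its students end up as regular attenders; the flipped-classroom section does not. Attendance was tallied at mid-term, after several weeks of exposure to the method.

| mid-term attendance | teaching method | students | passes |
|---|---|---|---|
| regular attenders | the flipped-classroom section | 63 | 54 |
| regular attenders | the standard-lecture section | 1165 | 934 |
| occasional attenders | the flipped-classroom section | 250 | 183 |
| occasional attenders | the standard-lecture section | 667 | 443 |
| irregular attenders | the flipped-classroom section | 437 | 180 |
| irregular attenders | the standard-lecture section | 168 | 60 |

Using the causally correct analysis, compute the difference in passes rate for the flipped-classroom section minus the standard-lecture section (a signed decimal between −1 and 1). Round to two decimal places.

Mid-term attendance here is a post-treatment variable shaped by the teaching method; conditioning on it would introduce bias rather than remove it. The overall comparison is the causal one.
The causal difference is the pooled difference: 0.556 − 0.719 = -0.163.

-0.16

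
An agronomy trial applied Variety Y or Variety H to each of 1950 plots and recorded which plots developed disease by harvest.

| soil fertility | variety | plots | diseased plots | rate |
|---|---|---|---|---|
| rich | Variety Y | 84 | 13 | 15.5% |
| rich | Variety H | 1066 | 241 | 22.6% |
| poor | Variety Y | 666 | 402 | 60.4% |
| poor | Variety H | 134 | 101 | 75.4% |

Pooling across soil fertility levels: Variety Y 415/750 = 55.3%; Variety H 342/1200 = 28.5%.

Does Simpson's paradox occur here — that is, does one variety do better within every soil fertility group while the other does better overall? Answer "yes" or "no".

yes

Within each soil fertility level (rich 15.5% vs 22.6%; poor 60.4% vs 75.4%), Variety Y has the lower rate every time. Pooled: 55.3% vs 28.5% — Variety H has the lower rate overall. The two comparisons disagree.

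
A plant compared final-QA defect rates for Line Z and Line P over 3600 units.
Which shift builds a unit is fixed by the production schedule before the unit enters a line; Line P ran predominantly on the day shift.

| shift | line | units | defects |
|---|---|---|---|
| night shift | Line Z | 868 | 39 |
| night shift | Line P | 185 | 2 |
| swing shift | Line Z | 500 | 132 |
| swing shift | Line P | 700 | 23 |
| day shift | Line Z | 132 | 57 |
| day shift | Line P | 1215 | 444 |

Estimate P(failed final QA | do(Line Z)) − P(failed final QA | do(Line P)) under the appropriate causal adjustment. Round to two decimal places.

+0.11

Line P is lower inside every shift stratum but Line Z is lower in aggregate. Whether to stratify depends on how shift relates to the line.
Here shift is a common cause — it drives both which line a case falls under and the outcome. The crude comparison mixes populations; the stratum-specific rates are the causally relevant ones.
Adjusting over the population distribution of shift: 0.292·(0.045−0.011) + 0.333·(0.264−0.033) + 0.374·(0.432−0.365) = +0.112.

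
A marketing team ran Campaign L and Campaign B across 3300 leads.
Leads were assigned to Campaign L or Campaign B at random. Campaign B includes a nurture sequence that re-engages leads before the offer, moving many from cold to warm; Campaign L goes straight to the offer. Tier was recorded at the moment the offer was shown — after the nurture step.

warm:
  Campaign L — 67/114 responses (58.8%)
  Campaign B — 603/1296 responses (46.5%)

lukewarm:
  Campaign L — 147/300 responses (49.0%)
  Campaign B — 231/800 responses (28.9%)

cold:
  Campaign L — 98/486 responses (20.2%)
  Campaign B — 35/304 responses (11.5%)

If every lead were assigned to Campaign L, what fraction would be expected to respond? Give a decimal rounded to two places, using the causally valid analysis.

The engagement tier-specific comparison favours Campaign L throughout, but the pooled figures favour Campaign B. The question is whether to condition on engagement tier.
Engagement tier is recorded after the campaign and is itself shifted by it — it sits on the causal path from campaign to outcome. Conditioning on a mediator would strip out part of the effect we want; the pooled comparison gives the total causal effect.
So P(outcome | do(Campaign L)) is just the pooled rate for Campaign L: 312/900 = 0.347.

0.35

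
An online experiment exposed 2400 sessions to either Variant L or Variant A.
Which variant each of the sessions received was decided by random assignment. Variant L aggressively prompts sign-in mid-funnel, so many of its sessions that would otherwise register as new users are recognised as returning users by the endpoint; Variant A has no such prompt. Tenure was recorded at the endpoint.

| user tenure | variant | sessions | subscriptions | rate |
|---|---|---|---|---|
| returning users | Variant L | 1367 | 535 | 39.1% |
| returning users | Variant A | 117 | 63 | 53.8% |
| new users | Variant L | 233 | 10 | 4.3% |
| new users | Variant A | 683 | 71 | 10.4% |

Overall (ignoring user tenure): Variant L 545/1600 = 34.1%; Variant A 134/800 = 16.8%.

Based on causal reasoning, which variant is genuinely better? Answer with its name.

Variant L

The stratified and pooled comparisons disagree (Variant A wins within each user tenure; Variant L wins overall), so the answer turns on the causal role of user tenure.
Because the variant influences user tenure, user tenure is a post-treatment mediator, not a confounder. Stratifying on it would bias the estimate; the causal effect is the crude pooled difference.
Pooled: Variant L 34.1% vs Variant A 16.8%; Variant L is higher overall.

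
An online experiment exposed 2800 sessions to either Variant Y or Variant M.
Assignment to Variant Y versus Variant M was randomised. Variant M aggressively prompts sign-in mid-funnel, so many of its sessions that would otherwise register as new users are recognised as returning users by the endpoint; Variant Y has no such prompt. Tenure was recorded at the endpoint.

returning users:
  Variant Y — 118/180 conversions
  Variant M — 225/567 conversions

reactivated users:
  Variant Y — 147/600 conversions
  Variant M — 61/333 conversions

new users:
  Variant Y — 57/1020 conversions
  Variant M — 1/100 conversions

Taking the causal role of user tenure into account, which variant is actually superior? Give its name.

Variant M

The distribution of user tenure is itself part of what the variant does — it is an intermediate outcome. Holding it fixed would remove that part of the effect; the total effect is the pooled difference.
Pooled: Variant Y 17.9% vs Variant M 28.7%; Variant M is higher overall.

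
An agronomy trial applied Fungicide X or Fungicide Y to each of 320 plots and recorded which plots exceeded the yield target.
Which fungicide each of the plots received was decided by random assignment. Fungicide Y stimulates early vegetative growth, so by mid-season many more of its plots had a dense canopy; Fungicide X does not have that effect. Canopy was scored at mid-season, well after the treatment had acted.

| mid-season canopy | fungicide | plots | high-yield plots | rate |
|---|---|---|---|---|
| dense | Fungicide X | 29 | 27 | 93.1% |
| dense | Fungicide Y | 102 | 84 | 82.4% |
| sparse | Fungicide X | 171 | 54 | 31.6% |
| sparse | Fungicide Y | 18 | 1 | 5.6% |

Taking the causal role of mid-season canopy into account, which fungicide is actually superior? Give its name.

The distribution of mid-season canopy is itself part of what the fungicide does — it is an intermediate outcome. Holding it fixed would remove that part of the effect; the total effect is the pooled difference.
Pooled: Fungicide X 40.5% vs Fungicide Y 70.8%; Fungicide Y is higher overall.

Fungicide Y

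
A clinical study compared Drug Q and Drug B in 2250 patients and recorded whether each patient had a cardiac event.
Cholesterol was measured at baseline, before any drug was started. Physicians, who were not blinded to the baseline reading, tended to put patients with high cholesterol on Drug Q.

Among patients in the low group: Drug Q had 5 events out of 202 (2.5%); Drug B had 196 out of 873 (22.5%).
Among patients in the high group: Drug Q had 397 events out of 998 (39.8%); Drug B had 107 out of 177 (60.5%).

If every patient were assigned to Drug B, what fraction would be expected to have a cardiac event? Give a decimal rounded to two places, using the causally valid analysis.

0.42

Cholesterol satisfies the back-door criterion: it is not a descendant of the drug, and it blocks the spurious path from drug to outcome. Adjusting for it (i.e., using the within-cholesterol rates) gives the causal effect.
Standardising Drug B to the population cholesterol mix: 0.478·196/873 + 0.522·107/177 = 0.423.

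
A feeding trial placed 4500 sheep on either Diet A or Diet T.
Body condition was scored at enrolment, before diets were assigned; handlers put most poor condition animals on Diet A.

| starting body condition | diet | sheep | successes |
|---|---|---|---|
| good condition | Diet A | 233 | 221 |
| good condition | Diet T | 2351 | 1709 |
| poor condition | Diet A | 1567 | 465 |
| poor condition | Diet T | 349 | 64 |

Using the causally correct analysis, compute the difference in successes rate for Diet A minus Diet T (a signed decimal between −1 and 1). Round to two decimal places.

Since starting body condition is a pre-existing factor (not a product of the diet) and it affects the outcome on its own, it is a confounder. The stratified rates, not the pooled rate, identify the causal effect.
Adjusting over the population distribution of starting body condition: 0.574·(0.948−0.727) + 0.426·(0.297−0.183) = +0.176.

+0.18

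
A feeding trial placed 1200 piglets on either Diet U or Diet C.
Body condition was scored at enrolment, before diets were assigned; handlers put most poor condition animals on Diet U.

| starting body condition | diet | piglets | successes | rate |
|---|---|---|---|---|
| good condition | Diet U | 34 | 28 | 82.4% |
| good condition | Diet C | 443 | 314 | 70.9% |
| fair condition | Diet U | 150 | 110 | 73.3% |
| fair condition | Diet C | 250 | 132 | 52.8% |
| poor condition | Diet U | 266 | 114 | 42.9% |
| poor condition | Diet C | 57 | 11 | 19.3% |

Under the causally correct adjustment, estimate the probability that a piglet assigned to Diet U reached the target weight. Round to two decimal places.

Starting body condition is set before the diet has any effect — it is not caused by the diet — and it independently drives the outcome. That makes it a confounder, so the causal comparison is within starting body condition levels.
Standardising Diet U to the population starting body condition mix: 0.398·28/34 + 0.333·110/150 + 0.269·114/266 = 0.687.

0.69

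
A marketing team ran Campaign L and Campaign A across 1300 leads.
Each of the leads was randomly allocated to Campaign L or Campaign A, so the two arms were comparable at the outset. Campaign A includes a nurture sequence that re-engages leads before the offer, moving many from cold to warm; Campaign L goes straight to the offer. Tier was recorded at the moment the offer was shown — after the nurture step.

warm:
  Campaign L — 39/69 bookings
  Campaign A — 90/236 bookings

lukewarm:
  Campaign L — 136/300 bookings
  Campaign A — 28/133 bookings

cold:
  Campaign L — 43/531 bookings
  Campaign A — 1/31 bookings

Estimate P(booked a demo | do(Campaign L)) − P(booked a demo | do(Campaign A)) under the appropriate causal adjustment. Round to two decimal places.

-0.06

The distribution of engagement tier is itself part of what the campaign does — it is an intermediate outcome. Holding it fixed would remove that part of the effect; the total effect is the pooled difference.
The causal difference is the pooled difference: 0.242 − 0.297 = -0.055.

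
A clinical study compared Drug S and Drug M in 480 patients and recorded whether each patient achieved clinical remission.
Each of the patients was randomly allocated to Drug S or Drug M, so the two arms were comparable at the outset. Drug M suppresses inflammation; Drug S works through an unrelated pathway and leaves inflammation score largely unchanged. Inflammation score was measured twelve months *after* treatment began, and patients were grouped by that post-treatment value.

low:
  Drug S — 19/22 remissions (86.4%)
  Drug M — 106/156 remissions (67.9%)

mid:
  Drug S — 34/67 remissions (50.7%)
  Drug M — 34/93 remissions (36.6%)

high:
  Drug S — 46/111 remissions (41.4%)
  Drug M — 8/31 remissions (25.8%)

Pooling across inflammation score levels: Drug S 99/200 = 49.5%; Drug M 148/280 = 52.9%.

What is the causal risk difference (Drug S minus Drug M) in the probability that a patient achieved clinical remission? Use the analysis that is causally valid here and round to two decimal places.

-0.03

Inflammation score lies on the pathway drug → inflammation score → outcome, so adjusting for it blocks the indirect effect. For the total causal effect of drug, use the unadjusted pooled rates.
The causal difference is the pooled difference: 0.495 − 0.529 = -0.034.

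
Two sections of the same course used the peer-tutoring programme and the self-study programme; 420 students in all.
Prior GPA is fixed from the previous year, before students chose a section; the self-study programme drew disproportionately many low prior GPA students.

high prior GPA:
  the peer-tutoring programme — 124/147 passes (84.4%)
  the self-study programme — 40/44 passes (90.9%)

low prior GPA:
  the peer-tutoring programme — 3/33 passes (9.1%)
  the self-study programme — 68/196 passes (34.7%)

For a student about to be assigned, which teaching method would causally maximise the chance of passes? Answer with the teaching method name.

the self-study programme

the self-study programme is higher inside every prior GPA band stratum but the peer-tutoring programme is higher in aggregate. Whether to stratify depends on how prior GPA band relates to the teaching method.
Prior GPA band differs across teaching methods for reasons unrelated to any effect of the teaching method itself, and it separately predicts the outcome — a classic confounder. We must compare within prior GPA band levels.
Within each level — high prior GPA: 84.4% vs 90.9%; low prior GPA: 9.1% vs 34.7% — the self-study programme is higher every time.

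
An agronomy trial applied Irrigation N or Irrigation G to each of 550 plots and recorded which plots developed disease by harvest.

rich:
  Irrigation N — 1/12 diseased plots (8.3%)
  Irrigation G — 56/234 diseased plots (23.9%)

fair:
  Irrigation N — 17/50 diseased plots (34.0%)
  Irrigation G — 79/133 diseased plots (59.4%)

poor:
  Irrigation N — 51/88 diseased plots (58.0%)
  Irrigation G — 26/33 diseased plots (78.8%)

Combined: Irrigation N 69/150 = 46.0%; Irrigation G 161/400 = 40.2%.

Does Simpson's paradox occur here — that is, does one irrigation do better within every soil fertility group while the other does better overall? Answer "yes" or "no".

Within each soil fertility level (rich 8.3% vs 23.9%; fair 34.0% vs 59.4%; poor 58.0% vs 78.8%), Irrigation N has the lower rate every time. Pooled: 46.0% vs 40.2% — Irrigation G has the lower rate overall. The two comparisons disagree.

yes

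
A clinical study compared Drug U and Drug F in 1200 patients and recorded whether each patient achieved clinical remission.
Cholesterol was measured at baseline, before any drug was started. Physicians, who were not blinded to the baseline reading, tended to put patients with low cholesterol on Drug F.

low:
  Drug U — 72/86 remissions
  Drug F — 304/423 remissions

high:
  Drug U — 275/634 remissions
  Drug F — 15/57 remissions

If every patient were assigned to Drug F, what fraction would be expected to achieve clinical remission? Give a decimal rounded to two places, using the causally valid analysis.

0.46

Nothing the drug does changes cholesterol; the imbalance is an allocation artefact. With cholesterol also predicting the outcome, the pooled figure is confounded, and the within-stratum comparison is the causal one.
Standardising Drug F to the population cholesterol mix: 0.424·304/423 + 0.576·15/57 = 0.456.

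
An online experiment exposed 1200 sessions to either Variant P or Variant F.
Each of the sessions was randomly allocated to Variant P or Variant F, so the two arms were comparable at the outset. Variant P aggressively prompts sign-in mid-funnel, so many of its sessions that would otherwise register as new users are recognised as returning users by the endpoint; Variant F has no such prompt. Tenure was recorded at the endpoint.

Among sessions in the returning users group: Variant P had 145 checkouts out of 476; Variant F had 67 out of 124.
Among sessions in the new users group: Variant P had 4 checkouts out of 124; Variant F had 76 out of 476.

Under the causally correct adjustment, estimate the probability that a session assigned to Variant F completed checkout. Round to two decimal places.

0.24

The user tenure-specific comparison favours Variant F throughout, but the pooled figures favour Variant P. The question is whether to condition on user tenure.
User tenure lies on the pathway variant → user tenure → outcome, so adjusting for it blocks the indirect effect. For the total causal effect of variant, use the unadjusted pooled rates.
So P(outcome | do(Variant F)) is just the pooled rate for Variant F: 143/600 = 0.238.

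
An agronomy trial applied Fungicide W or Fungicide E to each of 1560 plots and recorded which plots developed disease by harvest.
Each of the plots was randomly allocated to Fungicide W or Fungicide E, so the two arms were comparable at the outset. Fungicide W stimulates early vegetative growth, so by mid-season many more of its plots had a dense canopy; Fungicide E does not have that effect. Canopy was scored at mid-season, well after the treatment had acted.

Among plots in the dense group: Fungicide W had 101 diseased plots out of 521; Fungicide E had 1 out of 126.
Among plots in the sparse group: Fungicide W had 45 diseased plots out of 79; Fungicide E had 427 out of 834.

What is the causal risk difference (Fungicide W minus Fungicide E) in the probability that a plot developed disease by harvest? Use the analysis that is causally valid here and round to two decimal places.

-0.20

The distribution of mid-season canopy is itself part of what the fungicide does — it is an intermediate outcome. Holding it fixed would remove that part of the effect; the total effect is the pooled difference.
The causal difference is the pooled difference: 0.243 − 0.446 = -0.203.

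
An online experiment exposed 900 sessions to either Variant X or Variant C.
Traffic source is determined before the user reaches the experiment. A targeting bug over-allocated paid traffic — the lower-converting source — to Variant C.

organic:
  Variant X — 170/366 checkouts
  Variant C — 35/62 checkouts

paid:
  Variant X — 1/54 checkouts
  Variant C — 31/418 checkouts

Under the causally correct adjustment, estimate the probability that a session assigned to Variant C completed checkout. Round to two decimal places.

Variant C is higher inside every traffic source stratum but Variant X is higher in aggregate. Whether to stratify depends on how traffic source relates to the variant.
Traffic source is set before the variant has any effect — it is not caused by the variant — and it independently drives the outcome. That makes it a confounder, so the causal comparison is within traffic source levels.
Standardising Variant C to the population traffic source mix: 0.476·35/62 + 0.524·31/418 = 0.307.

0.31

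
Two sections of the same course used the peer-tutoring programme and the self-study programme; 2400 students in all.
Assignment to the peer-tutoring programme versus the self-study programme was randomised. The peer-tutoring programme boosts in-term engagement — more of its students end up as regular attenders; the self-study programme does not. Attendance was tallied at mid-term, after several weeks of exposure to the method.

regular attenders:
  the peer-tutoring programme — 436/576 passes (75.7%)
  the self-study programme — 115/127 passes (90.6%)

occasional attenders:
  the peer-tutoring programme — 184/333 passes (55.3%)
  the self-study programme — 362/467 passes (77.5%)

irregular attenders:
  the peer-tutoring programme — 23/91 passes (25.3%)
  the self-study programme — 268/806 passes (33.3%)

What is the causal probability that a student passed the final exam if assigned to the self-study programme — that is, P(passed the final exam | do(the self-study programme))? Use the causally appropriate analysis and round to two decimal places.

0.53

The stratified and pooled comparisons disagree (the self-study programme wins within each mid-term attendance; the peer-tutoring programme wins overall), so the answer turns on the causal role of mid-term attendance.
The distribution of mid-term attendance is itself part of what the teaching method does — it is an intermediate outcome. Holding it fixed would remove that part of the effect; the total effect is the pooled difference.
So P(outcome | do(the self-study programme)) is just the pooled rate for the self-study programme: 745/1400 = 0.532.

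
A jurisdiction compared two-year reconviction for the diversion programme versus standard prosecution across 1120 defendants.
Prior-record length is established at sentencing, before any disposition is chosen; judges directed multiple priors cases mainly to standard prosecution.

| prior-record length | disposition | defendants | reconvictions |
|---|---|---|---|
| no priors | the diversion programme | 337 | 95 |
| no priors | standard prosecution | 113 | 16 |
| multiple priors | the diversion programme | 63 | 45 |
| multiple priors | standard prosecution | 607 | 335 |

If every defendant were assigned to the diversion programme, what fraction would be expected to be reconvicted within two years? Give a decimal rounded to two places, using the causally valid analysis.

0.54

Prior-record length differs across dispositions for reasons unrelated to any effect of the disposition itself, and it separately predicts the outcome — a classic confounder. We must compare within prior-record length levels.
Standardising the diversion programme to the population prior-record length mix: 0.402·95/337 + 0.598·45/63 = 0.541.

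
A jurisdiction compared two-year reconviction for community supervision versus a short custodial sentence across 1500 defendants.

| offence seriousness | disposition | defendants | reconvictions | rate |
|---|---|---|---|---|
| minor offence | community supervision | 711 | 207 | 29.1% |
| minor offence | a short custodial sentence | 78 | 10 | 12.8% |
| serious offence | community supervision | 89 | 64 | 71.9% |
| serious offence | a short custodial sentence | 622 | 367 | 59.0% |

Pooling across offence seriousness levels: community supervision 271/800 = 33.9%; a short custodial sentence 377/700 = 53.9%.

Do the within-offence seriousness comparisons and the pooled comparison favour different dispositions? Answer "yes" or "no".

yes

Within each offence seriousness level (minor offence 29.1% vs 12.8%; serious offence 71.9% vs 59.0%), a short custodial sentence has the lower rate every time. Pooled: 33.9% vs 53.9% — community supervision has the lower rate overall. The two comparisons disagree.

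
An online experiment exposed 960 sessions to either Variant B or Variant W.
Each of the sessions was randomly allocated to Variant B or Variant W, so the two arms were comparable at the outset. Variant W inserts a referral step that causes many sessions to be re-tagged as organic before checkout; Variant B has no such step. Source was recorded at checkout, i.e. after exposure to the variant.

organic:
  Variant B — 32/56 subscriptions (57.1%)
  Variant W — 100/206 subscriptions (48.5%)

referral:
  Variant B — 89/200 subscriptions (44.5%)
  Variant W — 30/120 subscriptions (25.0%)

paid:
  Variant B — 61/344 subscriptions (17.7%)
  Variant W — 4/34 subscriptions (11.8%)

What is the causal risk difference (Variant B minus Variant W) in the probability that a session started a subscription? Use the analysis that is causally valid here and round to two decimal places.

-0.07

Traffic source is downstream of the variant. One should not condition on a consequence of treatment, so the overall rates are the right comparison.
The causal difference is the pooled difference: 0.303 − 0.372 = -0.069.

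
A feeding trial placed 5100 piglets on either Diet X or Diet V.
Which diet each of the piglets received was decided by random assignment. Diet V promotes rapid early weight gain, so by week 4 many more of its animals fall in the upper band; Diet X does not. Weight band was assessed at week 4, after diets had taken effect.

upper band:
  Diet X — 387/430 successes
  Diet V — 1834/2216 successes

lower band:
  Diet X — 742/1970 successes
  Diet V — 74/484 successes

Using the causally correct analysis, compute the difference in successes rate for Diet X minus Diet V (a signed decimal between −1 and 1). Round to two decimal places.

-0.24

The distribution of week-4 weight band is itself part of what the diet does — it is an intermediate outcome. Holding it fixed would remove that part of the effect; the total effect is the pooled difference.
The causal difference is the pooled difference: 0.470 − 0.707 = -0.236.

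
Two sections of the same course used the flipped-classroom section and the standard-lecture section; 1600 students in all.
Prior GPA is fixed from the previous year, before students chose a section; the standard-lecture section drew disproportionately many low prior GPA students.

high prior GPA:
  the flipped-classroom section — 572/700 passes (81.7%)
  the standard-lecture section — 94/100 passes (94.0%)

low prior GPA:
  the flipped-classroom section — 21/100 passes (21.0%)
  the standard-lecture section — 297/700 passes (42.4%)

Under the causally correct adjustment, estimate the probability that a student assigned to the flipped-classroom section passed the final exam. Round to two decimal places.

Prior GPA band is set before the teaching method has any effect — it is not caused by the teaching method — and it independently drives the outcome. That makes it a confounder, so the causal comparison is within prior GPA band levels.
Standardising the flipped-classroom section to the population prior GPA band mix: 0.500·572/700 + 0.500·21/100 = 0.514.

0.51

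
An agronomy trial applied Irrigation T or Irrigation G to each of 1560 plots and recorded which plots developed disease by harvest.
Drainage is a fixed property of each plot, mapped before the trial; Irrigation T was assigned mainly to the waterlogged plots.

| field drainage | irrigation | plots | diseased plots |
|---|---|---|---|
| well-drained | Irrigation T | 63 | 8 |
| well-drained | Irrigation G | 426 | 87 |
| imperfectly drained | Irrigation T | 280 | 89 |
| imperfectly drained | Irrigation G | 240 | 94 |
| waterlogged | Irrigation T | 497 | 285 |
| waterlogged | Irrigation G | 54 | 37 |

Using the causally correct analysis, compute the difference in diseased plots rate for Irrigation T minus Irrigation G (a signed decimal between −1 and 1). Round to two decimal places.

The stratified and pooled comparisons disagree (Irrigation T wins within each field drainage; Irrigation G wins overall), so the answer turns on the causal role of field drainage.
Field drainage differs across irrigations for reasons unrelated to any effect of the irrigation itself, and it separately predicts the outcome — a classic confounder. We must compare within field drainage levels.
Adjusting over the population distribution of field drainage: 0.313·(0.127−0.204) + 0.333·(0.318−0.392) + 0.353·(0.573−0.685) = -0.088.

-0.09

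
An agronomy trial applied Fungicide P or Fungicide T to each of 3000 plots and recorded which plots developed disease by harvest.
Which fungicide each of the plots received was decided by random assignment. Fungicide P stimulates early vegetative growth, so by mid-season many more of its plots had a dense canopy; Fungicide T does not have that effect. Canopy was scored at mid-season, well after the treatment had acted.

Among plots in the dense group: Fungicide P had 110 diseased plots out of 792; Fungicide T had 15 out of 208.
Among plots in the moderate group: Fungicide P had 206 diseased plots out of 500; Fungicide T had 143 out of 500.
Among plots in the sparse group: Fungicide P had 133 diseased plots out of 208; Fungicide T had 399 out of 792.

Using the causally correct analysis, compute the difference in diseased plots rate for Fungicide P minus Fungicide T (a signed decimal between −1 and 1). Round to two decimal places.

Because the fungicide influences mid-season canopy, mid-season canopy is a post-treatment mediator, not a confounder. Stratifying on it would bias the estimate; the causal effect is the crude pooled difference.
The causal difference is the pooled difference: 0.299 − 0.371 = -0.072.

-0.07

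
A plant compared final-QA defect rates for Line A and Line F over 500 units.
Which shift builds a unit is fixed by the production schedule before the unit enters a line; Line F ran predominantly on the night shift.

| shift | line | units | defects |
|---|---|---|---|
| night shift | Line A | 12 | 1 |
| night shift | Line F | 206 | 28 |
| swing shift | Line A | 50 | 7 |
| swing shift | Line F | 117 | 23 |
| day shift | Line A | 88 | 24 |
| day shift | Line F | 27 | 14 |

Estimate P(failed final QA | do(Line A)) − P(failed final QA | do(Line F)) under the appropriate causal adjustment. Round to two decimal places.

The shift-specific comparison favours Line A throughout, but the pooled figures favour Line F. The question is whether to condition on shift.
Here shift is a common cause — it drives both which line a case falls under and the outcome. The crude comparison mixes populations; the stratum-specific rates are the causally relevant ones.
Adjusting over the population distribution of shift: 0.436·(0.083−0.136) + 0.334·(0.140−0.197) + 0.230·(0.273−0.519) = -0.098.

-0.10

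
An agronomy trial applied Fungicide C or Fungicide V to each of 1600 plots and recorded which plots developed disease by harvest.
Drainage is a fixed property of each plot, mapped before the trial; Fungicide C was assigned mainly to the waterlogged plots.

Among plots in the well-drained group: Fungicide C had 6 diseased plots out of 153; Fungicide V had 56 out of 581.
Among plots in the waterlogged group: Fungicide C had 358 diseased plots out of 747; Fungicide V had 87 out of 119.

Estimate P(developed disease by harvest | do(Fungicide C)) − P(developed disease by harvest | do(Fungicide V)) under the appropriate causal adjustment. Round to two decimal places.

Within every field drainage level Fungicide C has the lower rate, yet pooled Fungicide V does — Simpson's reversal.
Field drainage satisfies the back-door criterion: it is not a descendant of the fungicide, and it blocks the spurious path from fungicide to outcome. Adjusting for it (i.e., using the within-field drainage rates) gives the causal effect.
Adjusting over the population distribution of field drainage: 0.459·(0.039−0.096) + 0.541·(0.479−0.731) = -0.163.

-0.16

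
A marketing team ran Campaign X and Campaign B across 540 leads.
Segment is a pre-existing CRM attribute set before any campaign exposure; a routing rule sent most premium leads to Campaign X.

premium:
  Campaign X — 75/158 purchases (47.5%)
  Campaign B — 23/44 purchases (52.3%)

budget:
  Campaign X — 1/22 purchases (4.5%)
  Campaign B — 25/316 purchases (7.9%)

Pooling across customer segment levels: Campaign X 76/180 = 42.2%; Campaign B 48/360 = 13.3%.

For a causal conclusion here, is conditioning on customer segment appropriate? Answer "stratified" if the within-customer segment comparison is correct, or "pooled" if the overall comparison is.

stratified

The imbalance in customer segment arose from how leads were allocated, not from anything the campaign did; and customer segment independently affects the outcome. The pooled gap is confounded — condition on customer segment.
Within each level — premium: 47.5% vs 52.3%; budget: 4.5% vs 7.9% — Campaign B is higher every time.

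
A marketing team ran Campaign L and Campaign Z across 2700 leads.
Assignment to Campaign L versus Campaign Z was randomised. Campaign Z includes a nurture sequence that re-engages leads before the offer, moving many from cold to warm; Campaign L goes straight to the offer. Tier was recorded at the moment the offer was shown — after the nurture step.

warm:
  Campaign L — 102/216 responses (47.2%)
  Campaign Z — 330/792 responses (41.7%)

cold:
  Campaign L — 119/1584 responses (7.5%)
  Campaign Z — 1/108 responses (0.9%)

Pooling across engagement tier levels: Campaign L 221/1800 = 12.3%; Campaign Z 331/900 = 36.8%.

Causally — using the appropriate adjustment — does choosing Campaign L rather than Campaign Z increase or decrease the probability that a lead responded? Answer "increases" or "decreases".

decreases

The engagement tier-specific comparison favours Campaign L throughout, but the pooled figures favour Campaign Z. The question is whether to condition on engagement tier.
Because the campaign influences engagement tier, engagement tier is a post-treatment mediator, not a confounder. Stratifying on it would bias the estimate; the causal effect is the crude pooled difference.
Pooled: Campaign L 12.3% vs Campaign Z 36.8%; Campaign Z is higher overall.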